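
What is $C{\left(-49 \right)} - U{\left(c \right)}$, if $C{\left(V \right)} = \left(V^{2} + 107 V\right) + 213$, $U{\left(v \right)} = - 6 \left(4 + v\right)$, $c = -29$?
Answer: $-2779$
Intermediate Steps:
$U{\left(v \right)} = -24 - 6 v$
$C{\left(V \right)} = 213 + V^{2} + 107 V$
$C{\left(-49 \right)} - U{\left(c \right)} = \left(213 + \left(-49\right)^{2} + 107 \left(-49\right)\right) - \left(-24 - -174\right) = \left(213 + 2401 - 5243\right) - \left(-24 + 174\right) = -2629 - 150 = -2779$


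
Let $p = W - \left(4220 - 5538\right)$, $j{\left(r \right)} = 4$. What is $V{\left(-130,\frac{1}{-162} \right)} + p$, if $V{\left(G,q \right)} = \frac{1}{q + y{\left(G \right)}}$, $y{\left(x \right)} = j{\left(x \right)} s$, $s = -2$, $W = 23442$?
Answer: $\frac{32113558}{1297} \approx 24760.0$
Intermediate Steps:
$y{\left(x \right)} = -8$ ($y{\left(x \right)} = 4 \left(-2\right) = -8$)
$V{\left(G,q \right)} = \frac{1}{-8 + q}$ ($V{\left(G,q \right)} = \frac{1}{q - 8} = \frac{1}{-8 + q}$)
$p = 24760$ ($p = 23442 - \left(4220 - 5538\right) = 23442 - -1318 = 23442 + 1318 = 24760$)
$V{\left(-130,\frac{1}{-162} \right)} + p = \frac{1}{-8 + \frac{1}{-162}} + 24760 = \frac{1}{-8 - \frac{1}{162}} + 24760 = \frac{1}{- \frac{1297}{162}} + 24760 = - \frac{162}{1297} + 24760 = \frac{32113558}{1297}$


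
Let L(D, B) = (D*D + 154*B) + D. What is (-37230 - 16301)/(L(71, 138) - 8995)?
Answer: -53531/17369 ≈ -3.0820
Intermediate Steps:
L(D, B) = D + D² + 154*B (L(D, B) = (D² + 154*B) + D = D + D² + 154*B)
(-37230 - 16301)/(L(71, 138) - 8995) = (-37230 - 16301)/((71 + 71² + 154*138) - 8995) = -53531/((71 + 5041 + 21252) - 8995) = -53531/(26364 - 8995) = -53531/17369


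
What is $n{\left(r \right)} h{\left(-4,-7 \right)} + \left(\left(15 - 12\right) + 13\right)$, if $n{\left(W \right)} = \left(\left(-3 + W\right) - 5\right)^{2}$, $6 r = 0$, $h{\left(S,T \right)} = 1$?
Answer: $80$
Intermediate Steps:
$r = 0$ ($r = \frac{1}{6} \cdot 0 = 0$)
$n{\left(W \right)} = \left(-8 + W\right)^{2}$
$n{\left(r \right)} h{\left(-4,-7 \right)} + \left(\left(15 - 12\right) + 13\right) = \left(-8 + 0\right)^{2} \cdot 1 + \left(\left(15 - 12\right) + 13\right) = \left(-8\right)^{2} \cdot 1 + \left(3 + 13\right) = 64 \cdot 1 + 16 = 64 + 16 = 80$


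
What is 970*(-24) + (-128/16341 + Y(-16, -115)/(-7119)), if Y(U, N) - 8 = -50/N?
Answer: -20762868262750/891875439 ≈ -23280.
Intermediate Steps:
Y(U, N) = 8 - 50/N
970*(-24) + (-128/16341 + Y(-16, -115)/(-7119)) = 970*(-24) + (-128/16341 + (8 - 50/(-115))/(-7119)) = -23280 + (-128*1/16341 + (8 - 50*(-1/115))*(-1/7119)) = -23280 + (-128/16341 + (8 + 10/23)*(-1/7119)) = -23280 + (-128/16341 + (194/23)*(-1/7119)) = -23280 + (-128/16341 - 194/163737) = -23280 - 8042830/891875439 = -20762868262750/891875439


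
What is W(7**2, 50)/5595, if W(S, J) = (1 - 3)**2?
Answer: 4/5595 ≈ 0.00071492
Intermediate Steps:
W(S, J) = 4 (W(S, J) = (-2)**2 = 4)
W(7**2, 50)/5595 = 4/5595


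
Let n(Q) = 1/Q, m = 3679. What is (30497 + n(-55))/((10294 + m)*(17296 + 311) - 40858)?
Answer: 1677334/13528996415 ≈ 0.00012398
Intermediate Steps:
(30497 + n(-55))/((10294 + m)*(17296 + 311) - 40858) = (30497 + 1/(-55))/((10294 + 3679)*(17296 + 311) - 40858) = (30497 - 1/55)/(13973*17607 - 40858) = 1677334/(55*(246022611 - 40858)) = (1677334/55)/245981753 = (1677334/55)*(1/245981753) = 1677334/13528996415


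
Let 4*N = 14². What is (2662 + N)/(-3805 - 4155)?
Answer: -2711/7960 ≈ -0.34058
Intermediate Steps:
N = 49 (N = (¼)*14² = (¼)*196 = 49)
(2662 + N)/(-3805 - 4155) = (2662 + 49)/(-3805 - 4155) = 2711/(-7960) = 2711*(-1/7960) = -2711/7960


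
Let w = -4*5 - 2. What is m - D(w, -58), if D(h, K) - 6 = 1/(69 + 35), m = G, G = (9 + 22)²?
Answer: 99319/104 ≈ 954.99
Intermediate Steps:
G = 961 (G = 31² = 961)
m = 961
w = -22 (w = -20 - 2 = -22)
D(h, K) = 625/104 (D(h, K) = 6 + 1/(69 + 35) = 6 + 1/104 = 625/104)
m - D(w, -58) = 961 - 1*625/104 = 961 - 625/104 = 99319/104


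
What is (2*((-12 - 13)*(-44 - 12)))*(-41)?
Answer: -114800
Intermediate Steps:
(2*((-12 - 13)*(-44 - 12)))*(-41) = (2*(-25*(-56)))*(-41) = (2*1400)*(-41) = 2800*(-41) = -114800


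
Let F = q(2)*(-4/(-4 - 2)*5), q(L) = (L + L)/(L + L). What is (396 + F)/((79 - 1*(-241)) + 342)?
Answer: 599/993 ≈ 0.60322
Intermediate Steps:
q(L) = 1 (q(L) = (2*L)/((2*L)) = (2*L)*(1/(2*L)) = 1)
F = 10/3 (F = 1*(-4/(-4 - 2)*5) = 1*(-4/(-6)*5) = 1*(-4*(-1/6)*5) = 1*((2/3)*5) = 1*(10/3) = 10/3 ≈ 3.3333)
(396 + F)/((79 - 1*(-241)) + 342) = (396 + 10/3)/((79 - 1*(-241)) + 342) = 1198/(3*((79 + 241) + 342)) = 1198/(3*(320 + 342)) = (1198/3)/662 = (1198/3)*(1/662) = 599/993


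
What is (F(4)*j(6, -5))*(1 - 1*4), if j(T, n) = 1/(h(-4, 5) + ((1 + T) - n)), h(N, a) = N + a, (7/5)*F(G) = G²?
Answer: -240/91 ≈ -2.6374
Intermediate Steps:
F(G) = 5*G²/7
j(T, n) = 1/(2 + T - n) (j(T, n) = 1/((-4 + 5) + ((1 + T) - n)) = 1/(1 + (1 + T - n)) = 1/(2 + T - n))
(F(4)*j(6, -5))*(1 - 1*4) = (((5/7)*4²)/(2 + 6 - 1*(-5)))*(1 - 1*4) = (((5/7)*16)/(2 + 6 + 5))*(1 - 4) = ((80/7)/13)*(-3) = ((80/7)*(1/13))*(-3) = (80/91)*(-3) = -240/91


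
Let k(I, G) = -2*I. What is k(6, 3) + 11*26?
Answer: 274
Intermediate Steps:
k(6, 3) + 11*26 = -2*6 + 11*26 = -12 + 286 = 274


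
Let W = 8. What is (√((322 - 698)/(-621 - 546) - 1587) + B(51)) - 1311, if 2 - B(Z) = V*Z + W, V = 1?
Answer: -1368 + I*√2160879051/1167 ≈ -1368.0 + 39.833*I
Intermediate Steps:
B(Z) = -6 - Z (B(Z) = 2 - (1*Z + 8) = 2 - (Z + 8) = 2 - (8 + Z) = 2 + (-8 - Z) = -6 - Z)
(√((322 - 698)/(-621 - 546) - 1587) + B(51)) - 1311 = (√((322 - 698)/(-621 - 546) - 1587) + (-6 - 1*51)) - 1311 = (√(-376/(-1167) - 1587) + (-6 - 51)) - 1311 = (√(-376*(-1/1167) - 1587) - 57) - 1311 = (√(376/1167 - 1587) - 57) - 1311 = (√(-1851653/1167) - 57) - 1311 = (I*√2160879051/1167 - 57) - 1311 = (-57 + I*√2160879051/1167) - 1311 = -1368 + I*√2160879051/1167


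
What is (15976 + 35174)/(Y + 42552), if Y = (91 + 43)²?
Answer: 25575/30254 ≈ 0.84534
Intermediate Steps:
Y = 17956 (Y = 134² = 17956)
(15976 + 35174)/(Y + 42552) = (15976 + 35174)/(17956 + 42552) = 51150/60508 = 51150*(1/60508) = 25575/30254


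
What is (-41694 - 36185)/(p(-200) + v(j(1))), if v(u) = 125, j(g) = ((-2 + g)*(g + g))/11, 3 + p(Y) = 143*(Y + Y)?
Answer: 77879/57078 ≈ 1.3644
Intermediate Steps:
p(Y) = -3 + 286*Y (p(Y) = -3 + 143*(Y + Y) = -3 + 143*(2*Y) = -3 + 286*Y)
j(g) = 2*g*(-2 + g)/11 (j(g) = ((-2 + g)*(2*g))*(1/11) = (2*g*(-2 + g))*(1/11) = 2*g*(-2 + g)/11)
(-41694 - 36185)/(p(-200) + v(j(1))) = (-41694 - 36185)/((-3 + 286*(-200)) + 125) = -77879/((-3 - 57200) + 125) = -77879/(-57203 + 125) = -77879/(-57078) = -77879*(-1/57078) = 77879/57078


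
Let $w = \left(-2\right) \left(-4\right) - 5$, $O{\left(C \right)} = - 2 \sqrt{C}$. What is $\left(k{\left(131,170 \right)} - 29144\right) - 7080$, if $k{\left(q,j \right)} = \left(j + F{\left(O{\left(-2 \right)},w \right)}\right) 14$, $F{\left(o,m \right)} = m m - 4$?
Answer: $-33774$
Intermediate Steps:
$w = 3$ ($w = 8 - 5 = 3$)
$F{\left(o,m \right)} = -4 + m^{2}$ ($F{\left(o,m \right)} = m^{2} - 4 = -4 + m^{2}$)
$k{\left(q,j \right)} = 70 + 14 j$ ($k{\left(q,j \right)} = \left(j - \left(4 - 3^{2}\right)\right) 14 = \left(j + \left(-4 + 9\right)\right) 14 = \left(j + 5\right) 14 = \left(5 + j\right) 14 = 70 + 14 j$)
$\left(k{\left(131,170 \right)} - 29144\right) - 7080 = \left(\left(70 + 14 \cdot 170\right) - 29144\right) - 7080 = \left(\left(70 + 2380\right) - 29144\right) - 7080 = \left(2450 - 29144\right) - 7080 = -26694 - 7080 = -33774$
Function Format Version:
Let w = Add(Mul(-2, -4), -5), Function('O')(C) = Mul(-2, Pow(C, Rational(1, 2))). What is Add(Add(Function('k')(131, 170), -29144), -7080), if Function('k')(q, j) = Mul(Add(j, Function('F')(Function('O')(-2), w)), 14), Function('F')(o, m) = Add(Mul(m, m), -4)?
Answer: -33774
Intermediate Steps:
w = 3 (w = Add(8, -5) = 3)
Function('F')(o, m) = Add(-4, Pow(m, 2)) (Function('F')(o, m) = Add(Pow(m, 2), -4) = Add(-4, Pow(m, 2)))
Function('k')(q, j) = Add(70, Mul(14, j)) (Function('k')(q, j) = Mul(Add(j, Add(-4, Pow(3, 2))), 14) = Mul(Add(j, Add(-4, 9)), 14) = Mul(Add(j, 5), 14) = Mul(Add(5, j), 14) = Add(70, Mul(14, j)))
Add(Add(Function('k')(131, 170), -29144), -7080) = Add(Add(Add(70, Mul(14, 170)), -29144), -7080) = Add(Add(Add(70, 2380), -29144), -7080) = Add(Add(2450, -29144), -7080) = Add(-26694, -7080) = -33774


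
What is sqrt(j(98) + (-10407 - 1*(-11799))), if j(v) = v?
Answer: sqrt(1490) ≈ 38.601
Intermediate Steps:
sqrt(j(98) + (-10407 - 1*(-11799))) = sqrt(98 + (-10407 - 1*(-11799))) = sqrt(98 + (-10407 + 11799)) = sqrt(98 + 1392) = sqrt(1490)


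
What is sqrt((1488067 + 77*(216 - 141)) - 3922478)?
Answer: 14*I*sqrt(12391) ≈ 1558.4*I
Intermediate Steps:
sqrt((1488067 + 77*(216 - 141)) - 3922478) = sqrt((1488067 + 77*75) - 3922478) = sqrt((1488067 + 5775) - 3922478) = sqrt(1493842 - 3922478) = sqrt(-2428636) = 14*I*sqrt(12391)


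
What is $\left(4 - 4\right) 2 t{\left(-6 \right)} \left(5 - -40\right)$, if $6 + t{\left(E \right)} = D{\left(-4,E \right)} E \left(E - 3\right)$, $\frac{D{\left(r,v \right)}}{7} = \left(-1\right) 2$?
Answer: $0$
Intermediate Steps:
$D{\left(r,v \right)} = -14$ ($D{\left(r,v \right)} = 7 \left(\left(-1\right) 2\right) = 7 \left(-2\right) = -14$)
$t{\left(E \right)} = -6 - 14 E \left(-3 + E\right)$ ($t{\left(E \right)} = -6 + - 14 E \left(E - 3\right) = -6 + - 14 E \left(-3 + E\right) = -6 - 14 E \left(-3 + E\right)$)
$\left(4 - 4\right) 2 t{\left(-6 \right)} \left(5 - -40\right) = \left(4 - 4\right) 2 \left(-6 - 14 \left(-6\right)^{2} + 42 \left(-6\right)\right) \left(5 - -40\right) = 0 \cdot 2 \left(-6 - 504 - 252\right) \left(5 + 40\right) = 0 \left(-6 - 504 - 252\right) 45 = 0 \left(-762\right) 45 = 0 \cdot 45 = 0$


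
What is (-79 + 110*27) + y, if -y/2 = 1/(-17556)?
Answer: 25377199/8778 ≈ 2891.0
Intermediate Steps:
y = 1/8778 (y = -2/(-17556) = -2*(-1/17556) = 1/8778 ≈ 0.00011392)
(-79 + 110*27) + y = (-79 + 110*27) + 1/8778 = (-79 + 2970) + 1/8778 = 2891 + 1/8778 = 25377199/8778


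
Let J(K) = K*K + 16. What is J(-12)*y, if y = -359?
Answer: -57440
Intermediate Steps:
J(K) = 16 + K**2 (J(K) = K**2 + 16 = 16 + K**2)
J(-12)*y = (16 + (-12)**2)*(-359) = (16 + 144)*(-359) = 160*(-359) = -57440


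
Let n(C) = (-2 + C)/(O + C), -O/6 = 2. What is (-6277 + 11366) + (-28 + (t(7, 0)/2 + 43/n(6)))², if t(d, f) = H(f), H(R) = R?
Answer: 54581/4 ≈ 13645.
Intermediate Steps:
O = -12 (O = -6*2 = -12)
t(d, f) = f
n(C) = (-2 + C)/(-12 + C)
(-6277 + 11366) + (-28 + (t(7, 0)/2 + 43/n(6)))² = (-6277 + 11366) + (-28 + (0/2 + 43/(((-2 + 6)/(-12 + 6)))))² = 5089 + (-28 + (0*(½) + 43/((4/(-6)))))² = 5089 + (-28 + (0 + 43/((-⅙*4))))² = 5089 + (-28 + (0 + 43/(-⅔)))² = 5089 + (-28 + (0 + 43*(-3/2)))² = 5089 + (-28 + (0 - 129/2))² = 5089 + (-28 - 129/2)² = 5089 + (-185/2)² = 5089 + 34225/4 = 54581/4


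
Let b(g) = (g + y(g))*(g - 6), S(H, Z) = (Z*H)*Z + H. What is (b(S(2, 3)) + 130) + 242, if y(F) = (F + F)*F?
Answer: 11852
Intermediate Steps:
y(F) = 2*F² (y(F) = (2*F)*F = 2*F²)
S(H, Z) = H + H*Z² (S(H, Z) = (H*Z)*Z + H = H*Z² + H = H + H*Z²)
b(g) = (-6 + g)*(g + 2*g²) (b(g) = (g + 2*g²)*(g - 6) = (g + 2*g²)*(-6 + g) = (-6 + g)*(g + 2*g²))
(b(S(2, 3)) + 130) + 242 = ((2*(1 + 3²))*(-6 - 22*(1 + 3²) + 2*(2*(1 + 3²))²) + 130) + 242 = ((2*(1 + 9))*(-6 - 22*(1 + 9) + 2*(2*(1 + 9))²) + 130) + 242 = ((2*10)*(-6 - 22*10 + 2*(2*10)²) + 130) + 242 = (20*(-6 - 11*20 + 2*20²) + 130) + 242 = (20*(-6 - 220 + 2*400) + 130) + 242 = (20*(-6 - 220 + 800) + 130) + 242 = (20*574 + 130) + 242 = (11480 + 130) + 242 = 11610 + 242 = 11852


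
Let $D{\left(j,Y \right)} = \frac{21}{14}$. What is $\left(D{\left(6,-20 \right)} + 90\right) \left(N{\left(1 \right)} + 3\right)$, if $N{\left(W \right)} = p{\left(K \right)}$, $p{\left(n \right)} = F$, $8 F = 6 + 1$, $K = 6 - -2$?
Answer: $\frac{5673}{16} \approx 354.56$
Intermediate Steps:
$K = 8$ ($K = 6 + 2 = 8$)
$F = \frac{7}{8}$ ($F = \frac{6 + 1}{8} = \frac{1}{8} \cdot 7 = \frac{7}{8} \approx 0.875$)
$p{\left(n \right)} = \frac{7}{8}$
$D{\left(j,Y \right)} = \frac{3}{2}$ ($D{\left(j,Y \right)} = 21 \cdot \frac{1}{14} = \frac{3}{2}$)
$N{\left(W \right)} = \frac{7}{8}$
$\left(D{\left(6,-20 \right)} + 90\right) \left(N{\left(1 \right)} + 3\right) = \left(\frac{3}{2} + 90\right) \left(\frac{7}{8} + 3\right) = \frac{183}{2} \cdot \frac{31}{8} = \frac{5673}{16}$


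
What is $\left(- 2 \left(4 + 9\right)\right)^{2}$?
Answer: $676$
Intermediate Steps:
$\left(- 2 \left(4 + 9\right)\right)^{2} = \left(\left(-2\right) 13\right)^{2} = \left(-26\right)^{2} = 676$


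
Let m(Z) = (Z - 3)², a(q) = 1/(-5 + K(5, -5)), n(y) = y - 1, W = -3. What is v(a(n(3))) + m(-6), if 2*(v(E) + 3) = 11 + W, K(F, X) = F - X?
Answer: 82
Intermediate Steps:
n(y) = -1 + y
a(q) = ⅕ (a(q) = 1/(-5 + (5 - 1*(-5))) = 1/(-5 + (5 + 5)) = 1/(-5 + 10) = 1/5 = ⅕)
m(Z) = (-3 + Z)²
v(E) = 1 (v(E) = -3 + (11 - 3)/2 = -3 + (½)*8 = -3 + 4 = 1)
v(a(n(3))) + m(-6) = 1 + (-3 - 6)² = 1 + (-9)² = 1 + 81 = 82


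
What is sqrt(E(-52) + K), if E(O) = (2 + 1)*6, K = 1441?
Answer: sqrt(1459) ≈ 38.197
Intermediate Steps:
E(O) = 18 (E(O) = 3*6 = 18)
sqrt(E(-52) + K) = sqrt(18 + 1441) = sqrt(1459)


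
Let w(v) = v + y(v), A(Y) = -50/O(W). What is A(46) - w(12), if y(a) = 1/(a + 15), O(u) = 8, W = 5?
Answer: -1975/108 ≈ -18.287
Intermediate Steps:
A(Y) = -25/4 (A(Y) = -50/8 = -50*⅛ = -25/4)
y(a) = 1/(15 + a)
w(v) = v + 1/(15 + v)
A(46) - w(12) = -25/4 - (1 + 12*(15 + 12))/(15 + 12) = -25/4 - (1 + 12*27)/27 = -25/4 - (1 + 324)/27 = -25/4 - 325/27 = -1975/108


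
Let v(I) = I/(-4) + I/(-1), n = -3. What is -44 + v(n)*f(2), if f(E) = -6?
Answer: -133/2 ≈ -66.500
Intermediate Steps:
v(I) = -5*I/4 (v(I) = I*(-¼) + I*(-1) = -I/4 - I = -5*I/4)
-44 + v(n)*f(2) = -44 - 5/4*(-3)*(-6) = -44 + (15/4)*(-6) = -44 - 45/2 = -133/2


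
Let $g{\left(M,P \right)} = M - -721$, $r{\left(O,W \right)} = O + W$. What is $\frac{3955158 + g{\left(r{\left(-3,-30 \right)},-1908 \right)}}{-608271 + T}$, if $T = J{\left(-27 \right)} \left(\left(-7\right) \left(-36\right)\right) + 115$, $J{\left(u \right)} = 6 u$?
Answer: $- \frac{1977923}{324490} \approx -6.0955$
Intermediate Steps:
$T = -40709$ ($T = 6 \left(-27\right) \left(\left(-7\right) \left(-36\right)\right) + 115 = \left(-162\right) 252 + 115 = -40824 + 115 = -40709$)
$g{\left(M,P \right)} = 721 + M$ ($g{\left(M,P \right)} = M + 721 = 721 + M$)
$\frac{3955158 + g{\left(r{\left(-3,-30 \right)},-1908 \right)}}{-608271 + T} = \frac{3955158 + \left(721 - 33\right)}{-608271 - 40709} = \frac{3955158 + \left(721 - 33\right)}{-648980} = \left(3955158 + 688\right) \left(- \frac{1}{648980}\right) = 3955846 \left(- \frac{1}{648980}\right) = - \frac{1977923}{324490}$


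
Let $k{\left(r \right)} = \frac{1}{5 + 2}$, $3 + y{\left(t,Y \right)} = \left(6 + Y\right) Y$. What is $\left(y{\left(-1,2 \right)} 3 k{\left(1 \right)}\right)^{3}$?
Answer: $\frac{59319}{343} \approx 172.94$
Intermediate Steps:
$y{\left(t,Y \right)} = -3 + Y \left(6 + Y\right)$ ($y{\left(t,Y \right)} = -3 + \left(6 + Y\right) Y = -3 + Y \left(6 + Y\right)$)
$k{\left(r \right)} = \frac{1}{7}$
$\left(y{\left(-1,2 \right)} 3 k{\left(1 \right)}\right)^{3} = \left(\left(-3 + 2^{2} + 6 \cdot 2\right) 3 \cdot \frac{1}{7}\right)^{3} = \left(\left(-3 + 4 + 12\right) 3 \cdot \frac{1}{7}\right)^{3} = \left(13 \cdot 3 \cdot \frac{1}{7}\right)^{3} = \left(39 \cdot \frac{1}{7}\right)^{3} = \left(\frac{39}{7}\right)^{3} = \frac{59319}{343}$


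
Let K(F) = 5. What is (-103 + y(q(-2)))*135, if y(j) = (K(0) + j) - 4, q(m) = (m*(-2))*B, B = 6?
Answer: -10530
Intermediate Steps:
q(m) = -12*m (q(m) = (m*(-2))*6 = -2*m*6 = -12*m)
y(j) = 1 + j (y(j) = (5 + j) - 4 = 1 + j)
(-103 + y(q(-2)))*135 = (-103 + (1 - 12*(-2)))*135 = (-103 + (1 + 24))*135 = (-103 + 25)*135 = -78*135 = -10530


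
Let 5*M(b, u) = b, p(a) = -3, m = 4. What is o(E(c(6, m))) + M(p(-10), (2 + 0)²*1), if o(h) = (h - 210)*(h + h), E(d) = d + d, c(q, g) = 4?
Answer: -16163/5 ≈ -3232.6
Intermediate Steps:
E(d) = 2*d
o(h) = 2*h*(-210 + h) (o(h) = (-210 + h)*(2*h) = 2*h*(-210 + h))
M(b, u) = b/5
o(E(c(6, m))) + M(p(-10), (2 + 0)²*1) = 2*(2*4)*(-210 + 2*4) + (⅕)*(-3) = 2*8*(-210 + 8) - ⅗ = 2*8*(-202) - ⅗ = -3232 - ⅗ = -16163/5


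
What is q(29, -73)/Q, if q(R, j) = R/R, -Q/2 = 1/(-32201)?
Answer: 32201/2 ≈ 16101.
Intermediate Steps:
Q = 2/32201 (Q = -2/(-32201) = -2*(-1/32201) = 2/32201 ≈ 6.2110e-5)
q(R, j) = 1
q(29, -73)/Q = 1/(2/32201) = 1*(32201/2) = 32201/2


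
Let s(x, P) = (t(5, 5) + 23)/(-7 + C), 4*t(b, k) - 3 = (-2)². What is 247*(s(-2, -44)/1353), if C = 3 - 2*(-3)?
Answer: 741/328 ≈ 2.2591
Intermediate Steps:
t(b, k) = 7/4 (t(b, k) = ¾ + (¼)*(-2)² = ¾ + (¼)*4 = ¾ + 1 = 7/4)
C = 9 (C = 3 + 6 = 9)
s(x, P) = 99/8 (s(x, P) = (7/4 + 23)/(-7 + 9) = (99/4)/2 = (99/4)*(½) = 99/8)
247*(s(-2, -44)/1353) = 247*((99/8)/1353) = 247*((99/8)*(1/1353)) = 247*(3/328) = 741/328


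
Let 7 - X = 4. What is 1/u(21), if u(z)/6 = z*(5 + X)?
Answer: 1/1008 ≈ 0.00099206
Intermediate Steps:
X = 3 (X = 7 - 1*4 = 7 - 4 = 3)
u(z) = 48*z (u(z) = 6*(z*(5 + 3)) = 6*(z*8) = 6*(8*z) = 48*z)
1/u(21) = 1/(48*21) = 1/1008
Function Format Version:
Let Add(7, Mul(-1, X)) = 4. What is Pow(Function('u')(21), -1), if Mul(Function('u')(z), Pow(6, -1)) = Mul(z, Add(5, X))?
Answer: Rational(1, 1008) ≈ 0.00099206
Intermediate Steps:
X = 3 (X = Add(7, Mul(-1, 4)) = Add(7, -4) = 3)
Function('u')(z) = Mul(48, z) (Function('u')(z) = Mul(6, Mul(z, Add(5, 3))) = Mul(6, Mul(z, 8)) = Mul(6, Mul(8, z)) = Mul(48, z))
Pow(Function('u')(21), -1) = Pow(Mul(48, 21), -1) = Pow(1008, -1) = Rational(1, 1008)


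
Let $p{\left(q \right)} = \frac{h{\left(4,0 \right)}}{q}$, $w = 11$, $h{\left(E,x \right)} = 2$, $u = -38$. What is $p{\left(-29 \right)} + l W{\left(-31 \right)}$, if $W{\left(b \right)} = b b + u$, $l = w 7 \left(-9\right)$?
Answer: $- \frac{18549533}{29} \approx -6.3964 \cdot 10^{5}$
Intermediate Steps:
$p{\left(q \right)} = \frac{2}{q}$
$l = -693$ ($l = 11 \cdot 7 \left(-9\right) = 77 \left(-9\right) = -693$)
$W{\left(b \right)} = -38 + b^{2}$ ($W{\left(b \right)} = b b - 38 = b^{2} - 38 = -38 + b^{2}$)
$p{\left(-29 \right)} + l W{\left(-31 \right)} = \frac{2}{-29} - 693 \left(-38 + \left(-31\right)^{2}\right) = 2 \left(- \frac{1}{29}\right) - 693 \left(-38 + 961\right) = - \frac{2}{29} - 639639 = - \frac{18549533}{29}$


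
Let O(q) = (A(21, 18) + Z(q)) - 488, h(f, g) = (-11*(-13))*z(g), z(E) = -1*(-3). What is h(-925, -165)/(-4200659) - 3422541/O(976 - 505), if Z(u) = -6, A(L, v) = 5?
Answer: 4792309148246/684707417 ≈ 6999.1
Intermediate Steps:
z(E) = 3
h(f, g) = 429 (h(f, g) = -11*(-13)*3 = 143*3 = 429)
O(q) = -489 (O(q) = (5 - 6) - 488 = -1 - 488 = -489)
h(-925, -165)/(-4200659) - 3422541/O(976 - 505) = 429/(-4200659) - 3422541/(-489) = 429*(-1/4200659) - 3422541*(-1/489) = -429/4200659 + 1140847/163 = 4792309148246/684707417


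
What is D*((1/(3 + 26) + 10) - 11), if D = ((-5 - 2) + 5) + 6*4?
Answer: -616/29 ≈ -21.241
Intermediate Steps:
D = 22 (D = (-7 + 5) + 24 = -2 + 24 = 22)
D*((1/(3 + 26) + 10) - 11) = 22*((1/(3 + 26) + 10) - 11) = 22*((1/29 + 10) - 11) = 22*(291/29 - 11) = 22*(-28/29) = -616/29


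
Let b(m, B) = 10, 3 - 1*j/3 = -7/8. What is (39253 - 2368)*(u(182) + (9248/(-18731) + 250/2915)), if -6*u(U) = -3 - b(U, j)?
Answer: 1416777993275/21840346 ≈ 64870.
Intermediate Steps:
j = 93/8 (j = 9 - (-21)/8 = 9 - 3*(-7/8) = 9 + 21/8 = 93/8 ≈ 11.625)
u(U) = 13/6 (u(U) = -(-3 - 1*10)/6 = -(-3 - 10)/6 = -1/6*(-13) = 13/6)
(39253 - 2368)*(u(182) + (9248/(-18731) + 250/2915)) = (39253 - 2368)*(13/6 + (9248/(-18731) + 250/2915)) = 36885*(13/6 + (9248*(-1/18731) + 250*(1/2915))) = 36885*(13/6 + (-9248/18731 + 50/583)) = 36885*(13/6 - 4455034/10920173) = 36885*(115232045/65521038) = 1416777993275/21840346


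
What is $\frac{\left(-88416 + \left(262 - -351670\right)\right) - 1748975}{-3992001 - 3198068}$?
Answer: $\frac{1485459}{7190069} \approx 0.2066$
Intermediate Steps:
$\frac{\left(-88416 + \left(262 - -351670\right)\right) - 1748975}{-3992001 - 3198068} = \frac{\left(-88416 + \left(262 + 351670\right)\right) - 1748975}{-7190069} = \left(\left(-88416 + 351932\right) - 1748975\right) \left(- \frac{1}{7190069}\right) = \left(263516 - 1748975\right) \left(- \frac{1}{7190069}\right) = \left(-1485459\right) \left(- \frac{1}{7190069}\right) = \frac{1485459}{7190069}$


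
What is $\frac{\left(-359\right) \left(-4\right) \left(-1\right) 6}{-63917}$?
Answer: $\frac{8616}{63917} \approx 0.1348$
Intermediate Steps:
$\frac{\left(-359\right) \left(-4\right) \left(-1\right) 6}{-63917} = - 359 \cdot 4 \cdot 6 \left(- \frac{1}{63917}\right) = \left(-359\right) 24 \left(- \frac{1}{63917}\right) = \left(-8616\right) \left(- \frac{1}{63917}\right) = \frac{8616}{63917}$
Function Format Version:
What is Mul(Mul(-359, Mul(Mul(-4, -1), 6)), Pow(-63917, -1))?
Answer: Rational(8616, 63917) ≈ 0.13480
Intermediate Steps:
Mul(Mul(-359, Mul(Mul(-4, -1), 6)), Pow(-63917, -1)) = Mul(Mul(-359, Mul(4, 6)), Rational(-1, 63917)) = Mul(Mul(-359, 24), Rational(-1, 63917)) = Mul(-8616, Rational(-1, 63917)) = Rational(8616, 63917)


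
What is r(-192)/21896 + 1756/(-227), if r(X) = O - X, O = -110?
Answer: -19215381/2485196 ≈ -7.7319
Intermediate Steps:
r(X) = -110 - X
r(-192)/21896 + 1756/(-227) = (-110 - 1*(-192))/21896 + 1756/(-227) = (-110 + 192)*(1/21896) + 1756*(-1/227) = 82*(1/21896) - 1756/227 = 41/10948 - 1756/227 = -19215381/2485196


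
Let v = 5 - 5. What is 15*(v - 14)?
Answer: -210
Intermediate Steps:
v = 0
15*(v - 14) = 15*(0 - 14) = 15*(-14) = -210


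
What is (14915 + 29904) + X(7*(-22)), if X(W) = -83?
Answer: 44736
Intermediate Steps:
(14915 + 29904) + X(7*(-22)) = (14915 + 29904) - 83 = 44819 - 83 = 44736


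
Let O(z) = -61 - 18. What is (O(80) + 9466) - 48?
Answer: 9339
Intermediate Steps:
O(z) = -79
(O(80) + 9466) - 48 = (-79 + 9466) - 48 = 9387 - 48 = 9339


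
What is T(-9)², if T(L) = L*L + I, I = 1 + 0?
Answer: 6724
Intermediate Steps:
I = 1
T(L) = 1 + L² (T(L) = L*L + 1 = L² + 1 = 1 + L²)
T(-9)² = (1 + (-9)²)² = (1 + 81)² = 82² = 6724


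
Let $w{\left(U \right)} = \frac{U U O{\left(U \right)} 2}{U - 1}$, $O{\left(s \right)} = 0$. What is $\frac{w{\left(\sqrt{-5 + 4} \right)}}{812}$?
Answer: $0$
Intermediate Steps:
$w{\left(U \right)} = 0$ ($w{\left(U \right)} = \frac{U U 0 \cdot 2}{U - 1} = \frac{U^{2} \cdot 0 \cdot 2}{-1 + U} = \frac{0 \cdot 2}{-1 + U} = \frac{0}{-1 + U} = 0$)
$\frac{w{\left(\sqrt{-5 + 4} \right)}}{812} = \frac{0}{812} = 0 \cdot \frac{1}{812} = 0$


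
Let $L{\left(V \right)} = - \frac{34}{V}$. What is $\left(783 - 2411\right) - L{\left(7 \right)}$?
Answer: $- \frac{11362}{7} \approx -1623.1$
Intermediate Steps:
$\left(783 - 2411\right) - L{\left(7 \right)} = \left(783 - 2411\right) - - \frac{34}{7} = \left(783 - 2411\right) - \left(-34\right) \frac{1}{7} = -1628 - - \frac{34}{7} = -1628 + \frac{34}{7} = - \frac{11362}{7}$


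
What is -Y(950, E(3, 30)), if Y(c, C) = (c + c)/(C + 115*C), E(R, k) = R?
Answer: -475/87 ≈ -5.4598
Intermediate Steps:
Y(c, C) = c/(58*C) (Y(c, C) = (2*c)/((116*C)) = (2*c)*(1/(116*C)) = c/(58*C))
-Y(950, E(3, 30)) = -950/(58*3) = -1*475/87 = -475/87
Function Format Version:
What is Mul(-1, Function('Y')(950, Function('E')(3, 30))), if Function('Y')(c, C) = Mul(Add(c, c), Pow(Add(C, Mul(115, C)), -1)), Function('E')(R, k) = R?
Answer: Rational(-475, 87) ≈ -5.4598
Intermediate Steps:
Function('Y')(c, C) = Mul(Rational(1, 58), c, Pow(C, -1)) (Function('Y')(c, C) = Mul(Mul(2, c), Pow(Mul(116, C), -1)) = Mul(Mul(2, c), Mul(Rational(1, 116), Pow(C, -1))) = Mul(Rational(1, 58), c, Pow(C, -1)))
Mul(-1, Function('Y')(950, Function('E')(3, 30))) = Mul(-1, Mul(Rational(1, 58), 950, Pow(3, -1))) = Mul(-1, Mul(Rational(1, 58), 950, Rational(1, 3))) = Mul(-1, Rational(475, 87)) = Rational(-475, 87)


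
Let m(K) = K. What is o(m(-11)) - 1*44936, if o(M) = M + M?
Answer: -44958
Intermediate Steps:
o(M) = 2*M
o(m(-11)) - 1*44936 = 2*(-11) - 1*44936 = -22 - 44936 = -44958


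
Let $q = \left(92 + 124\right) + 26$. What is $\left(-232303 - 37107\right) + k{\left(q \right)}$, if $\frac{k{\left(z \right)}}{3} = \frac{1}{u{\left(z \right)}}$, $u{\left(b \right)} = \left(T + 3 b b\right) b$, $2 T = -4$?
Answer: $- \frac{11454499581797}{42516980} \approx -2.6941 \cdot 10^{5}$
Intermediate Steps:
$T = -2$ ($T = \frac{1}{2} \left(-4\right) = -2$)
$u{\left(b \right)} = b \left(-2 + 3 b^{2}\right)$ ($u{\left(b \right)} = \left(-2 + 3 b b\right) b = \left(-2 + 3 b^{2}\right) b = b \left(-2 + 3 b^{2}\right)$)
$q = 242$ ($q = 216 + 26 = 242$)
$k{\left(z \right)} = \frac{3}{z \left(-2 + 3 z^{2}\right)}$
$\left(-232303 - 37107\right) + k{\left(q \right)} = \left(-232303 - 37107\right) + \frac{3}{242 \left(-2 + 3 \cdot 242^{2}\right)} = -269410 + 3 \cdot \frac{1}{242} \frac{1}{-2 + 3 \cdot 58564} = -269410 + 3 \cdot \frac{1}{242} \frac{1}{-2 + 175692} = -269410 + 3 \cdot \frac{1}{242} \cdot \frac{1}{175690} = -269410 + \frac{3}{42516980} = - \frac{11454499581797}{42516980}$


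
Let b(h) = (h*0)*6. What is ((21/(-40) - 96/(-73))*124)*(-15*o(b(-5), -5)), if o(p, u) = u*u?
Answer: -5363775/146 ≈ -36738.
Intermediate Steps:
b(h) = 0 (b(h) = 0*6 = 0)
o(p, u) = u²
((21/(-40) - 96/(-73))*124)*(-15*o(b(-5), -5)) = ((21/(-40) - 96/(-73))*124)*(-15*(-5)²) = ((21*(-1/40) - 96*(-1/73))*124)*(-15*25) = ((-21/40 + 96/73)*124)*(-375) = ((2307/2920)*124)*(-375) = (71517/730)*(-375) = -5363775/146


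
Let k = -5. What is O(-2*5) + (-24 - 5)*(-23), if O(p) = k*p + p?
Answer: 707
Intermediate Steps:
O(p) = -4*p (O(p) = -5*p + p = -4*p)
O(-2*5) + (-24 - 5)*(-23) = -(-8)*5 + (-24 - 5)*(-23) = -4*(-10) - 29*(-23) = 40 + 667 = 707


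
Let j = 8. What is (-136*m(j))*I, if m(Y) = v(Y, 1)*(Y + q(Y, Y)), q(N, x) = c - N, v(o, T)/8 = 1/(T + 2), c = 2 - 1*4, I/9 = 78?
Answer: 509184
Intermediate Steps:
I = 702 (I = 9*78 = 702)
c = -2 (c = 2 - 4 = -2)
v(o, T) = 8/(2 + T) (v(o, T) = 8/(T + 2) = 8/(2 + T))
q(N, x) = -2 - N
m(Y) = -16/3 (m(Y) = (8/(2 + 1))*(Y + (-2 - Y)) = (8/3)*(-2) = -16/3)
(-136*m(j))*I = -136*(-16/3)*702 = (2176/3)*702 = 509184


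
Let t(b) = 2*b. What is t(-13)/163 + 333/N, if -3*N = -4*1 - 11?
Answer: 54149/815 ≈ 66.440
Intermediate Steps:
N = 5 (N = -(-4*1 - 11)/3 = -(-4 - 11)/3 = -⅓*(-15) = 5)
t(-13)/163 + 333/N = (2*(-13))/163 + 333/5 = -26*1/163 + 333*(⅕) = -26/163 + 333/5 = 54149/815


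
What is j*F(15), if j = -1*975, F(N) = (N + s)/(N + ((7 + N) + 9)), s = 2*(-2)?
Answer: -10725/46 ≈ -233.15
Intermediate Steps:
s = -4
F(N) = (-4 + N)/(16 + 2*N) (F(N) = (N - 4)/(N + ((7 + N) + 9)) = (-4 + N)/(N + (16 + N)) = (-4 + N)/(16 + 2*N))
j = -975
j*F(15) = -975*(-4 + 15)/(2*(8 + 15)) = -975*11/(2*23) = -975*11/46 = -10725/46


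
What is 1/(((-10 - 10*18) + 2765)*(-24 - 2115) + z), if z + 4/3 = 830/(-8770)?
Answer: -2631/14491354432 ≈ -1.8156e-7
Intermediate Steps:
z = -3757/2631 (z = -4/3 + 830/(-8770) = -4/3 + 830*(-1/8770) = -4/3 - 83/877 = -3757/2631 ≈ -1.4280)
1/(((-10 - 10*18) + 2765)*(-24 - 2115) + z) = 1/(((-10 - 10*18) + 2765)*(-24 - 2115) - 3757/2631) = 1/(((-10 - 180) + 2765)*(-2139) - 3757/2631) = 1/((-190 + 2765)*(-2139) - 3757/2631) = 1/(2575*(-2139) - 3757/2631) = 1/(-5507925 - 3757/2631) = 1/(-14491354432/2631) = -2631/14491354432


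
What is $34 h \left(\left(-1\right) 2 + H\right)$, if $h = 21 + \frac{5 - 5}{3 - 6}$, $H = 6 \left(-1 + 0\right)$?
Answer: $-5712$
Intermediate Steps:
$H = -6$ ($H = 6 \left(-1\right) = -6$)
$h = 21$ ($h = 21 + \frac{0}{-3} = 21 + 0 \left(- \frac{1}{3}\right) = 21 + 0 = 21$)
$34 h \left(\left(-1\right) 2 + H\right) = 34 \cdot 21 \left(\left(-1\right) 2 - 6\right) = 714 \left(-2 - 6\right) = 714 \left(-8\right) = -5712$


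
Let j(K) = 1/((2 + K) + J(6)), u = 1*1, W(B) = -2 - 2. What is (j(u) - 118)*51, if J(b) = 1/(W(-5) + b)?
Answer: -42024/7 ≈ -6003.4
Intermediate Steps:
W(B) = -4
u = 1
J(b) = 1/(-4 + b)
j(K) = 1/(5/2 + K) (j(K) = 1/((2 + K) + 1/(-4 + 6)) = 1/((2 + K) + 1/2) = 1/((2 + K) + ½) = 1/(5/2 + K))
(j(u) - 118)*51 = (2/(5 + 2*1) - 118)*51 = (2/(5 + 2) - 118)*51 = (2/7 - 118)*51 = -824/7*51 = -42024/7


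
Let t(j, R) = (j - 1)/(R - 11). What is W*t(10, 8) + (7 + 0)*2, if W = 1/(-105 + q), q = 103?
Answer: 31/2 ≈ 15.500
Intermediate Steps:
t(j, R) = (-1 + j)/(-11 + R)
W = -1/2 (W = 1/(-105 + 103) = 1/(-2) = -1/2 ≈ -0.50000)
W*t(10, 8) + (7 + 0)*2 = -(-1 + 10)/(2*(-11 + 8)) + (7 + 0)*2 = -9/(2*(-3)) + 7*2 = -(-1)*9/6 + 14 = -1/2*(-3) + 14 = 3/2 + 14 = 31/2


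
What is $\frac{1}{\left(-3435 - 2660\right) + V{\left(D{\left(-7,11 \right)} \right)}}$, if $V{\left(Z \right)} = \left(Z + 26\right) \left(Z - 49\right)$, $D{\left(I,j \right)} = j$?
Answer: $- \frac{1}{7501} \approx -0.00013332$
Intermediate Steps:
$V{\left(Z \right)} = \left(-49 + Z\right) \left(26 + Z\right)$ ($V{\left(Z \right)} = \left(26 + Z\right) \left(-49 + Z\right) = \left(-49 + Z\right) \left(26 + Z\right)$)
$\frac{1}{\left(-3435 - 2660\right) + V{\left(D{\left(-7,11 \right)} \right)}} = \frac{1}{\left(-3435 - 2660\right) - \left(1527 - 121\right)} = \frac{1}{\left(-3435 - 2660\right) - 1406} = \frac{1}{-6095 - 1406} = \frac{1}{-7501} = - \frac{1}{7501}$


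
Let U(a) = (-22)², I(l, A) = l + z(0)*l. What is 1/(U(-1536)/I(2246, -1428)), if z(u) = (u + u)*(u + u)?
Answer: 1123/242 ≈ 4.6405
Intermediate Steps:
z(u) = 4*u² (z(u) = (2*u)*(2*u) = 4*u²)
I(l, A) = l (I(l, A) = l + (4*0²)*l = l + (4*0)*l = l + 0*l = l + 0 = l)
U(a) = 484
1/(U(-1536)/I(2246, -1428)) = 1/(484/2246) = 1/(484*(1/2246)) = 1/(242/1123) = 1123/242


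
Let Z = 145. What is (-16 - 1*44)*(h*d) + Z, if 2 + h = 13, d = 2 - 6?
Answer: 2785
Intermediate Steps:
d = -4
h = 11 (h = -2 + 13 = 11)
(-16 - 1*44)*(h*d) + Z = (-16 - 1*44)*(11*(-4)) + 145 = (-16 - 44)*(-44) + 145 = -60*(-44) + 145 = 2640 + 145 = 2785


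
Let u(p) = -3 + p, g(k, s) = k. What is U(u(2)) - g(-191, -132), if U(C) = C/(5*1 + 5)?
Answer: 1909/10 ≈ 190.90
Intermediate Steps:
U(C) = C/10 (U(C) = C/(5 + 5) = C/10)
U(u(2)) - g(-191, -132) = (-3 + 2)/10 - 1*(-191) = (1/10)*(-1) + 191 = -1/10 + 191 = 1909/10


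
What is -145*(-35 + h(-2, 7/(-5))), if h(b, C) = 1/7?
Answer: 35380/7 ≈ 5054.3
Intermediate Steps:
h(b, C) = ⅐
-145*(-35 + h(-2, 7/(-5))) = -145*(-35 + ⅐) = -145*(-244/7) = 35380/7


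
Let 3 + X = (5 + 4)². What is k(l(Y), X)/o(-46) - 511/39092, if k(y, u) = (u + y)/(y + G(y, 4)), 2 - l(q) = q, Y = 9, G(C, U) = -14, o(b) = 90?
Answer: -1870661/36941940 ≈ -0.050638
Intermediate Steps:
X = 78 (X = -3 + (5 + 4)² = -3 + 9² = -3 + 81 = 78)
l(q) = 2 - q
k(y, u) = (u + y)/(-14 + y) (k(y, u) = (u + y)/(y - 14) = (u + y)/(-14 + y))
k(l(Y), X)/o(-46) - 511/39092 = ((78 + (2 - 1*9))/(-14 + (2 - 1*9)))/90 - 511/39092 = ((78 + (2 - 9))/(-14 + (2 - 9)))*(1/90) - 511*1/39092 = ((78 - 7)/(-14 - 7))*(1/90) - 511/39092 = (71/(-21))*(1/90) - 511/39092 = -1/21*71*(1/90) - 511/39092 = -71/21*1/90 - 511/39092 = -71/1890 - 511/39092 = -1870661/36941940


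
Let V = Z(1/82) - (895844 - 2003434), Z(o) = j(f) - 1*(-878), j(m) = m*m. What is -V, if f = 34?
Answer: -1109624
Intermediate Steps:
j(m) = m²
Z(o) = 2034 (Z(o) = 34² - 1*(-878) = 1156 + 878 = 2034)
V = 1109624 (V = 2034 - (895844 - 2003434) = 2034 - 1*(-1107590) = 2034 + 1107590 = 1109624)
-V = -1*1109624 = -1109624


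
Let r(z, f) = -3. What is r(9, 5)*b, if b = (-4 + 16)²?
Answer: -432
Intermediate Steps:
b = 144 (b = 12² = 144)
r(9, 5)*b = -3*144 = -432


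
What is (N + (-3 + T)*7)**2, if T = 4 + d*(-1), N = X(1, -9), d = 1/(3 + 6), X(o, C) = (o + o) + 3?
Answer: 10201/81 ≈ 125.94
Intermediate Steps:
X(o, C) = 3 + 2*o (X(o, C) = 2*o + 3 = 3 + 2*o)
d = 1/9 ≈ 0.11111
N = 5 (N = 3 + 2*1 = 3 + 2 = 5)
T = 35/9 (T = 4 + (1/9)*(-1) = 4 - 1/9 = 35/9 ≈ 3.8889)
(N + (-3 + T)*7)**2 = (5 + (-3 + 35/9)*7)**2 = (5 + (8/9)*7)**2 = (5 + 56/9)**2 = (101/9)**2 = 10201/81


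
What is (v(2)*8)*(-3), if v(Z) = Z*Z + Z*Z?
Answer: -192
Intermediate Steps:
v(Z) = 2*Z**2 (v(Z) = Z**2 + Z**2 = 2*Z**2)
(v(2)*8)*(-3) = ((2*2**2)*8)*(-3) = ((2*4)*8)*(-3) = (8*8)*(-3) = 64*(-3) = -192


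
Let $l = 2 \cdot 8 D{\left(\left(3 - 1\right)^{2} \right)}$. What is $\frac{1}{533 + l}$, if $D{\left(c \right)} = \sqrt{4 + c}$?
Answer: $\frac{533}{282041} - \frac{32 \sqrt{2}}{282041} \approx 0.0017293$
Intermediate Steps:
$l = 32 \sqrt{2}$ ($l = 2 \cdot 8 \sqrt{4 + \left(3 - 1\right)^{2}} = 16 \sqrt{4 + 2^{2}} = 16 \sqrt{4 + 4} = 16 \sqrt{8} = 16 \cdot 2 \sqrt{2} = 32 \sqrt{2} \approx 45.255$)
$\frac{1}{533 + l} = \frac{1}{533 + 32 \sqrt{2}}$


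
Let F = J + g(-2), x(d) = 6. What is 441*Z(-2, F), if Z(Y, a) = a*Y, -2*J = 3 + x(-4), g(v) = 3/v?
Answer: 5292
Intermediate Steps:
J = -9/2 (J = -(3 + 6)/2 = -½*9 = -9/2 ≈ -4.5000)
F = -6 (F = -9/2 + 3/(-2) = -9/2 + 3*(-½) = -9/2 - 3/2 = -6)
Z(Y, a) = Y*a
441*Z(-2, F) = 441*(-2*(-6)) = 441*12 = 5292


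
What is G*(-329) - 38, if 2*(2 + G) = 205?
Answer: -66205/2 ≈ -33103.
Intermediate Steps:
G = 201/2 (G = -2 + (½)*205 = -2 + 205/2 = 201/2 ≈ 100.50)
G*(-329) - 38 = (201/2)*(-329) - 38 = -66129/2 - 38 = -66205/2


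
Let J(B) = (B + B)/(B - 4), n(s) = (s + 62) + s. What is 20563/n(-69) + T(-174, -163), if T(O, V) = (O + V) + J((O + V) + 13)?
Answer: -1887019/3116 ≈ -605.59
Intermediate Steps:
n(s) = 62 + 2*s (n(s) = (62 + s) + s = 62 + 2*s)
J(B) = 2*B/(-4 + B) (J(B) = (2*B)/(-4 + B) = 2*B/(-4 + B))
T(O, V) = O + V + 2*(13 + O + V)/(9 + O + V) (T(O, V) = (O + V) + 2*((O + V) + 13)/(-4 + ((O + V) + 13)) = (O + V) + 2*(13 + O + V)/(-4 + (13 + O + V)) = (O + V) + 2*(13 + O + V)/(9 + O + V) = O + V + 2*(13 + O + V)/(9 + O + V))
20563/n(-69) + T(-174, -163) = 20563/(62 + 2*(-69)) + (26 + 2*(-174) + 2*(-163) + (-174 - 163)*(9 - 174 - 163))/(9 - 174 - 163) = 20563/(62 - 138) + (26 - 348 - 326 - 337*(-328))/(-328) = 20563/(-76) - (26 - 348 - 326 + 110536)/328 = 20563*(-1/76) - 1/328*109888 = -20563/76 - 13736/41 = -1887019/3116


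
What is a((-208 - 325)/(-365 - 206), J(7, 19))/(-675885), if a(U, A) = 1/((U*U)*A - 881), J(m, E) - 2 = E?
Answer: 326041/190110399583020 ≈ 1.7150e-9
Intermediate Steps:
J(m, E) = 2 + E
a(U, A) = 1/(-881 + A*U**2) (a(U, A) = 1/(U**2*A - 881) = 1/(A*U**2 - 881) = 1/(-881 + A*U**2))
a((-208 - 325)/(-365 - 206), J(7, 19))/(-675885) = 1/(-881 + (2 + 19)*((-208 - 325)/(-365 - 206))**2*(-675885)) = -1/675885/(-881 + 21*(-533/(-571))**2) = -1/675885/(-881 + 21*(-533*(-1/571))**2) = -1/675885/(-881 + 21*(533/571)**2) = -1/675885/(-881 + 21*(284089/326041)) = -1/675885/(-881 + 5965869/326041) = -1/675885/(-281276252/326041) = -326041/281276252*(-1/675885) = 326041/190110399583020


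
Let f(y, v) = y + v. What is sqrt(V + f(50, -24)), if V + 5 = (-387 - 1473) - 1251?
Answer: I*sqrt(3090) ≈ 55.588*I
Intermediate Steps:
V = -3116 (V = -5 + ((-387 - 1473) - 1251) = -5 + (-1860 - 1251) = -5 - 3111 = -3116)
f(y, v) = v + y
sqrt(V + f(50, -24)) = sqrt(-3116 + (-24 + 50)) = sqrt(-3116 + 26) = sqrt(-3090) = I*sqrt(3090)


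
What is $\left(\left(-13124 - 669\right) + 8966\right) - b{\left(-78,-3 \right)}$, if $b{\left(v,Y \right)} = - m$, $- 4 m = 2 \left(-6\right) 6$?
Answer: $-4809$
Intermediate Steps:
$m = 18$ ($m = - \frac{2 \left(-6\right) 6}{4} = - \frac{\left(-12\right) 6}{4} = \left(- \frac{1}{4}\right) \left(-72\right) = 18$)
$b{\left(v,Y \right)} = -18$ ($b{\left(v,Y \right)} = \left(-1\right) 18 = -18$)
$\left(\left(-13124 - 669\right) + 8966\right) - b{\left(-78,-3 \right)} = \left(\left(-13124 - 669\right) + 8966\right) - -18 = \left(-13793 + 8966\right) + 18 = -4827 + 18 = -4809$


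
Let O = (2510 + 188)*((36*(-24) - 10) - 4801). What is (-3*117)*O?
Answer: 5374213650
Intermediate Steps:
O = -15311150 (O = 2698*((-864 - 10) - 4801) = 2698*(-874 - 4801) = 2698*(-5675) = -15311150)
(-3*117)*O = -3*117*(-15311150) = -351*(-15311150) = 5374213650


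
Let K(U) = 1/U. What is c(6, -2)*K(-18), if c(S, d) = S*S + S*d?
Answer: -4/3 ≈ -1.3333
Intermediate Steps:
c(S, d) = S² + S*d
c(6, -2)*K(-18) = (6*(6 - 2))/(-18) = (6*4)*(-1/18) = 24*(-1/18) = -4/3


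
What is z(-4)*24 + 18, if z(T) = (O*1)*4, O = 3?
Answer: 306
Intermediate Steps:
z(T) = 12 (z(T) = (3*1)*4 = 3*4 = 12)
z(-4)*24 + 18 = 12*24 + 18 = 288 + 18 = 306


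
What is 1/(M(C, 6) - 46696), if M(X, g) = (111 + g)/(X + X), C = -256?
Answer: -512/23908469 ≈ -2.1415e-5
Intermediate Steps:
M(X, g) = (111 + g)/(2*X) (M(X, g) = (111 + g)/((2*X)) = (111 + g)*(1/(2*X)) = (111 + g)/(2*X))
1/(M(C, 6) - 46696) = 1/((1/2)*(111 + 6)/(-256) - 46696) = 1/((1/2)*(-1/256)*117 - 46696) = 1/(-117/512 - 46696) = 1/(-23908469/512) = -512/23908469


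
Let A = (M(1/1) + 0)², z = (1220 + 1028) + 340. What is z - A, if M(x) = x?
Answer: 2587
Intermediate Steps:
z = 2588 (z = 2248 + 340 = 2588)
A = 1 (A = (1/1 + 0)² = (1*1 + 0)² = (1 + 0)² = 1² = 1)
z - A = 2588 - 1*1 = 2588 - 1 = 2587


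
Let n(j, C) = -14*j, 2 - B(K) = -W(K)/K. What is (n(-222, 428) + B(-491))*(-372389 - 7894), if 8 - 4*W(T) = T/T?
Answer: -2322781113339/1964 ≈ -1.1827e+9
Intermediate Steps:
W(T) = 7/4 (W(T) = 2 - T/(4*T) = 2 - ¼*1 = 2 - ¼ = 7/4)
B(K) = 2 + 7/(4*K) (B(K) = 2 - (-1)*7/(4*K) = 2 - (-7)/(4*K) = 2 + 7/(4*K))
n(j, C) = -14*j
(n(-222, 428) + B(-491))*(-372389 - 7894) = (-14*(-222) + (2 + (7/4)/(-491)))*(-372389 - 7894) = (3108 + (2 + (7/4)*(-1/491)))*(-380283) = (3108 + (2 - 7/1964))*(-380283) = (3108 + 3921/1964)*(-380283) = (6108033/1964)*(-380283) = -2322781113339/1964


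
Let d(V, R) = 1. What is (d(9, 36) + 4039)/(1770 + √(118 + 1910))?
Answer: 297950/130453 - 13130*√3/391359 ≈ 2.2259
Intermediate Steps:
(d(9, 36) + 4039)/(1770 + √(118 + 1910)) = (1 + 4039)/(1770 + √(118 + 1910)) = 4040/(1770 + √2028) = 4040/(1770 + 26*√3)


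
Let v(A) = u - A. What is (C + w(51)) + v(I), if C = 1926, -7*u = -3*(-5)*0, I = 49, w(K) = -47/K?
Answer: 95680/51 ≈ 1876.1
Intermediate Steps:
u = 0 (u = -(-3*(-5))*0/7 = -15*0/7 = -1/7*0 = 0)
v(A) = -A (v(A) = 0 - A = -A)
(C + w(51)) + v(I) = (1926 - 47/51) - 1*49 = (1926 - 47*1/51) - 49 = (1926 - 47/51) - 49 = 98179/51 - 49 = 95680/51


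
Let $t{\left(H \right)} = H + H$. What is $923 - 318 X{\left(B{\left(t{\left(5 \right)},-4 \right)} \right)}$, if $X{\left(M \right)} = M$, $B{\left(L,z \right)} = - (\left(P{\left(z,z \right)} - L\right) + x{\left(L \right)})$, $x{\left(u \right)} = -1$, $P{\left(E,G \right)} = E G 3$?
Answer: $12689$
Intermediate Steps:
$P{\left(E,G \right)} = 3 E G$
$t{\left(H \right)} = 2 H$
$B{\left(L,z \right)} = 1 + L - 3 z^{2}$ ($B{\left(L,z \right)} = - (\left(3 z z - L\right) - 1) = - (\left(3 z^{2} - L\right) - 1) = - (\left(- L + 3 z^{2}\right) - 1) = - (-1 - L + 3 z^{2}) = 1 + L - 3 z^{2}$)
$923 - 318 X{\left(B{\left(t{\left(5 \right)},-4 \right)} \right)} = 923 - 318 \left(1 + 2 \cdot 5 - 3 \left(-4\right)^{2}\right) = 923 - 318 \left(1 + 10 - 48\right) = 923 - -11766 = 923 + 11766 = 12689$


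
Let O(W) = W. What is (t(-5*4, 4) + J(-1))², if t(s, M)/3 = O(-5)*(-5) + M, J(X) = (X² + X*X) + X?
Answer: 7744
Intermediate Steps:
J(X) = X + 2*X² (J(X) = (X² + X²) + X = 2*X² + X = X + 2*X²)
t(s, M) = 75 + 3*M (t(s, M) = 3*(-5*(-5) + M) = 3*(25 + M) = 75 + 3*M)
(t(-5*4, 4) + J(-1))² = ((75 + 3*4) - (1 + 2*(-1)))² = ((75 + 12) - (1 - 2))² = (87 - 1*(-1))² = (87 + 1)² = 88² = 7744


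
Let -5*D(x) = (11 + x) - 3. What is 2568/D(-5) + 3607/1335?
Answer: -5710193/1335 ≈ -4277.3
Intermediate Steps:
D(x) = -8/5 - x/5 (D(x) = -((11 + x) - 3)/5 = -(8 + x)/5 = -8/5 - x/5)
2568/D(-5) + 3607/1335 = 2568/(-8/5 - ⅕*(-5)) + 3607/1335 = 2568/(-8/5 + 1) + 3607*(1/1335) = 2568/(-⅗) + 3607/1335 = 2568*(-5/3) + 3607/1335 = -4280 + 3607/1335 = -5710193/1335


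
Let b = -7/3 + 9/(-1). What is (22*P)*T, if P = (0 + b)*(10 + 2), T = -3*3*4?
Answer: 107712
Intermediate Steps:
T = -36 (T = -9*4 = -36)
b = -34/3 (b = -7*⅓ + 9*(-1) = -7/3 - 9 = -34/3 ≈ -11.333)
P = -136 (P = (0 - 34/3)*(10 + 2) = -34/3*12 = -136)
(22*P)*T = (22*(-136))*(-36) = -2992*(-36) = 107712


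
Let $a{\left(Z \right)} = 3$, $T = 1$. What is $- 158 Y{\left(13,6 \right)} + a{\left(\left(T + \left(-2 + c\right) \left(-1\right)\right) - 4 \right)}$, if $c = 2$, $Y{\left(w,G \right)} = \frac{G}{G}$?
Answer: $-155$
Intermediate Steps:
$Y{\left(w,G \right)} = 1$
$- 158 Y{\left(13,6 \right)} + a{\left(\left(T + \left(-2 + c\right) \left(-1\right)\right) - 4 \right)} = \left(-158\right) 1 + 3 = -158 + 3 = -155$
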